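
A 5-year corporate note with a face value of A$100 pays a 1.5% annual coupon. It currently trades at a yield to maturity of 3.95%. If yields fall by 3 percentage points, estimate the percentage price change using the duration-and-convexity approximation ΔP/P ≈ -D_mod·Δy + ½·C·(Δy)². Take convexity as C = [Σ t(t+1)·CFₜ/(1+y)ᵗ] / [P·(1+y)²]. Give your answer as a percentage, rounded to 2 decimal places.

+15.18%

With y = 0.0395:
  t   CF        PV=CF/(1+0.0395)^t    t·PV        t(t+1)·PV
  1         1.50         1.4430         1.4430           2.8860
  2         1.50         1.3882         2.7763           8.3290
  3         1.50         1.3354         4.0063          16.0250
  4         1.50         1.2847         5.1387          25.6935
  5       101.50        83.6264       418.1322       2,508.7930
  Σ                     89.0777       431.4965       2,561.7265
P = 89.0777; D_Mac = 4.84405 yrs; D_mod = 4.65998 yrs; C = 26.61428.
Duration effect: -4.65998 × (-0.03) = +0.139799
Convexity effect: 0.5 × 26.61428 × (-0.03)² = +0.0119764
ΔP/P ≈ +0.139799 + 0.0119764 = +0.151776 = +15.1776%.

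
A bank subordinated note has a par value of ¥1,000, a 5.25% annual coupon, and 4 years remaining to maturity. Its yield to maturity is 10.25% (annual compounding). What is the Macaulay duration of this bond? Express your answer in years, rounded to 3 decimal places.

Periodic yield y = 0.1025. Discount each cash flow and weight by its year:
  t   CF        PV=CF/(1+0.1025)^t    t·PV
  1        52.50        47.6190        47.6190
  2        52.50        43.1919        86.3838
  3        52.50        39.1763       117.5289
  4     1,052.50       712.3734     2,849.4937
  Σ                    842.3607     3,101.0254
Price P = Σ PV = 842.3607.
Macaulay duration = Σ(t·PV) / P = 3,101.0254 / 842.3607 = 3.68135 years.

3.681 years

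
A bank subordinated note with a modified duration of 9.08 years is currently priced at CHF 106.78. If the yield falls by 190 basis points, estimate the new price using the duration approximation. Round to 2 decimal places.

CHF 125.20

Duration approximation: ΔP/P ≈ -D_mod · Δy = -9.08 × (-0.019) = +0.172520.
New price ≈ 106.78 × (1 + 0.172520) = 125.2016856.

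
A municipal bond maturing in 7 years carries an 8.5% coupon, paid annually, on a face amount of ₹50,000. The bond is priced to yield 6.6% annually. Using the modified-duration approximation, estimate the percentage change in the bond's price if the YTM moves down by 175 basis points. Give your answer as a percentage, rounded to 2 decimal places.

+9.24%

Periodic yield y = 0.066. Modified duration first:
  t   CF        PV=CF/(1+0.066)^t    t·PV
  1     4,250.00     3,986.8668     3,986.8668
  2     4,250.00     3,740.0251     7,480.0503
  3     4,250.00     3,508.4664    10,525.3991
  4     4,250.00     3,291.2442    13,164.9769
  5     4,250.00     3,087.4711    15,437.3557
  6     4,250.00     2,896.3144    17,377.8863
  7    54,250.00    34,681.6147   242,771.3032
  Σ                 55,192.0028   310,743.8383
P = 55,192.0028; D_Mac = 5.63023 yrs; D_mod = 5.63023/(1+0.066) = 5.28164 yrs.
ΔP/P ≈ -D_mod · Δy = -5.28164 × (-0.0175) = +0.092429 = +9.2429%.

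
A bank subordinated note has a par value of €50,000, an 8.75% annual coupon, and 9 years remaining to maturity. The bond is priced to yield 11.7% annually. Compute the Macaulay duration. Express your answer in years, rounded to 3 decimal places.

Periodic yield y = 0.117. Discount each cash flow and weight by its year:
  t   CF        PV=CF/(1+0.117)^t    t·PV
  1     4,375.00     3,916.7413     3,916.7413
  2     4,375.00     3,506.4828     7,012.9656
  3     4,375.00     3,139.1968     9,417.5903
  4     4,375.00     2,810.3821    11,241.5283
  5     4,375.00     2,516.0090    12,580.0450
  6     4,375.00     2,252.4700    13,514.8201
  7     4,375.00     2,016.5354    14,115.7476
  8     4,375.00     1,805.3137    14,442.5094
  9    54,375.00    20,087.2605   180,785.3446
  Σ                 42,050.3915   267,027.2922
Price P = Σ PV = 42,050.3915.
Macaulay duration = Σ(t·PV) / P = 267,027.2922 / 42,050.3915 = 6.35017 years.

6.350 years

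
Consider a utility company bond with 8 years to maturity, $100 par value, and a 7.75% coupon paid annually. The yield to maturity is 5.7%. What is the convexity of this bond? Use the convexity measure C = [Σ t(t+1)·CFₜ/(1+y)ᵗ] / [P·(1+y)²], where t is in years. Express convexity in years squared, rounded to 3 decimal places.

With y = 0.057:
  t   CF        PV=CF/(1+0.057)^t    t·PV        t(t+1)·PV
  1         7.75         7.3321         7.3321          14.6641
  2         7.75         6.9367        13.8734          41.6201
  3         7.75         6.5626        19.6878          78.7513
  4         7.75         6.2087        24.8349         124.1743
  5         7.75         5.8739        29.3695         176.2171
  6         7.75         5.5571        33.3429         233.4001
  7         7.75         5.2575        36.8023         294.4183
  8       107.75        69.1540       553.2321       4,979.0889
  Σ                    112.8826       718.4749       5,942.3343
P = 112.8826.
Convexity = Σ t(t+1)·PV / [P·(1+y)²] = 5,942.3343 / (112.8826 × 1.117249) = 47.11726.

47.117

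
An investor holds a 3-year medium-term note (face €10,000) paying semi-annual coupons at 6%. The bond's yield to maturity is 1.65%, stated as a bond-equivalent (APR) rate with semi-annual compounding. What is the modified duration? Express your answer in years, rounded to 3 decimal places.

2.781 years

Periodic yield y = 0.00825. First find Macaulay duration:
  t   CF        PV=CF/(1+0.00825)^t    t·PV
  1       300.00       297.5453       297.5453
  2       300.00       295.1106       590.2212
  3       300.00       292.6958       878.0875
  4       300.00       290.3009     1,161.2035
  5       300.00       287.9255     1,439.6274
  6    10,300.00     9,804.5540    58,827.3237
  Σ                 11,268.1320    63,194.0086
P = 11,268.1320; Macaulay duration = 63,194.0086 / 11,268.1320 = 5.60821 half-year periods = 2.80410 years.
Modified duration = D_Mac / (1 + y) = 2.80410 / 1.00825 = 2.78116 years.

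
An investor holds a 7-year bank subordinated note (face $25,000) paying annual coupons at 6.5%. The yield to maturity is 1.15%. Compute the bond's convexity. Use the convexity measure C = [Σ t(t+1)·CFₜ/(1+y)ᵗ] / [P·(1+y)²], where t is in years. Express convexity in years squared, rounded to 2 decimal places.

With y = 0.0115:
  t   CF        PV=CF/(1+0.0115)^t    t·PV        t(t+1)·PV
  1     1,625.00     1,606.5250     1,606.5250       3,213.0499
  2     1,625.00     1,588.2600     3,176.5199       9,529.5598
  3     1,625.00     1,570.2026     4,710.6079      18,842.4317
  4     1,625.00     1,552.3506     6,209.4024      31,047.0122
  5     1,625.00     1,534.7015     7,673.5077      46,041.0463
  6     1,625.00     1,517.2531     9,103.5188      63,724.6315
  7    26,625.00    24,576.9738   172,038.8167   1,376,310.5334
  Σ                 33,946.2667   204,518.8985   1,548,708.2649
P = 33,946.2667.
Convexity = Σ t(t+1)·PV / [P·(1+y)²] = 1,548,708.2649 / (33,946.2667 × 1.023132) = 44.59086.

44.59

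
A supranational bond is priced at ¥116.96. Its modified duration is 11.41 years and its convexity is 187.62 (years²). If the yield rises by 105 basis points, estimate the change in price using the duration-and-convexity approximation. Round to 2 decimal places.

Duration effect: -D_mod·Δy = -11.41 × (+0.0105) = -0.119805
Convexity effect: ½·C·(Δy)² = 0.5 × 187.62 × (0.0105)² = +0.0103425525
ΔP/P ≈ -0.119805 + 0.0103425525 = -0.1094624475
ΔP ≈ 116.96 × (-0.1094624475) = -12.8027278596.

-¥12.80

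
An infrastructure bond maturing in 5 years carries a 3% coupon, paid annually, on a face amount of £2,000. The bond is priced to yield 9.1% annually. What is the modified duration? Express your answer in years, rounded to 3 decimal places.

Periodic yield y = 0.091. First find Macaulay duration:
  t   CF        PV=CF/(1+0.091)^t    t·PV
  1        60.00        54.9954        54.9954
  2        60.00        50.4083       100.8165
  3        60.00        46.2037       138.6112
  4        60.00        42.3499       169.3995
  5     2,060.00     1,332.7340     6,663.6698
  Σ                  1,526.6913     7,127.4925
P = 1,526.6913; Macaulay duration = 7,127.4925 / 1,526.6913 = 4.66859 years.
Modified duration = D_Mac / (1 + y) = 4.66859 / 1.091 = 4.27918 years.

4.279 years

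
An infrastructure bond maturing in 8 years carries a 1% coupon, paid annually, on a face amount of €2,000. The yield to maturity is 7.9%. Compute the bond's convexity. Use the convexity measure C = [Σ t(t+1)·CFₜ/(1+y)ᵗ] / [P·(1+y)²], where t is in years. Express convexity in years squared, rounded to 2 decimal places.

58.06

With y = 0.079:
  t   CF        PV=CF/(1+0.079)^t    t·PV        t(t+1)·PV
  1        20.00        18.5357        18.5357          37.0714
  2        20.00        17.1786        34.3571         103.0714
  3        20.00        15.9208        47.7625         191.0499
  4        20.00        14.7552        59.0207         295.1034
  5        20.00        13.6749        68.3743         410.2457
  6        20.00        12.6736        76.0418         532.2928
  7        20.00        11.7457        82.2201         657.7607
  8     2,020.00     1,099.4610     8,795.6877      79,161.1890
  Σ                  1,203.9454     9,181.9999      81,387.7843
P = 1,203.9454.
Convexity = Σ t(t+1)·PV / [P·(1+y)²] = 81,387.7843 / (1,203.9454 × 1.164241) = 58.06435.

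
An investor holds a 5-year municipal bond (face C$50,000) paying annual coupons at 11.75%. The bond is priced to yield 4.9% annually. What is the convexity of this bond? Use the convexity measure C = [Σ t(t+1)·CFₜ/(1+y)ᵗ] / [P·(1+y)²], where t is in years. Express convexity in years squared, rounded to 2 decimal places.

21.31

With y = 0.049:
  t   CF        PV=CF/(1+0.049)^t    t·PV        t(t+1)·PV
  1     5,875.00     5,600.5720     5,600.5720      11,201.1439
  2     5,875.00     5,338.9628    10,677.9256      32,033.7768
  3     5,875.00     5,089.5737    15,268.7211      61,074.8842
  4     5,875.00     4,851.8338    19,407.3353      97,036.6766
  5    55,875.00    43,988.5954   219,942.9772   1,319,657.8633
  Σ                 64,869.5377   270,897.5312   1,521,004.3448
P = 64,869.5377.
Convexity = Σ t(t+1)·PV / [P·(1+y)²] = 1,521,004.3448 / (64,869.5377 × 1.100401) = 21.30780.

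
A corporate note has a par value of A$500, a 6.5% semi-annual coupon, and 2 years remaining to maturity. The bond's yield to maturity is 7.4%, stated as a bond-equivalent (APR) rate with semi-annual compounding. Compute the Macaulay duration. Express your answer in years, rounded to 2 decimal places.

Periodic yield y = 0.037. Discount each cash flow and weight by its period:
  t   CF        PV=CF/(1+0.037)^t    t·PV
  1        16.25        15.6702        15.6702
  2        16.25        15.1111        30.2222
  3        16.25        14.5719        43.7158
  4       516.25       446.4214     1,785.6857
  Σ                    491.7747     1,875.2939
Price P = Σ PV = 491.7747.
Macaulay duration = Σ(t·PV) / P = 1,875.2939 / 491.7747 = 3.81332 half-year periods.
In years: 3.81332 / 2 = 1.90666 years.

1.91 years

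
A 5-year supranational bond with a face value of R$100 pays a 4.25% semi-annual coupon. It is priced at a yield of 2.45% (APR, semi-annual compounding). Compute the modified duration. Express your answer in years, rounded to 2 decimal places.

4.52 years

Periodic yield y = 0.01225. First find Macaulay duration:
  t   CF        PV=CF/(1+0.01225)^t    t·PV
  1        2.125         2.0993         2.0993
  2        2.125         2.0739         4.1478
  3        2.125         2.0488         6.1463
  4        2.125         2.0240         8.0959
  5        2.125         1.9995         9.9975
  6        2.125         1.9753        11.8518
  7        2.125         1.9514        13.6597
  8        2.125         1.9278        15.4222
  9        2.125         1.9044        17.1400
  10     102.125        90.4179       904.1786
  Σ                    108.4222       992.7391
P = 108.4222; Macaulay duration = 992.7391 / 108.4222 = 9.15624 half-year periods = 4.57812 years.
Modified duration = D_Mac / (1 + y) = 4.57812 / 1.01225 = 4.52271 years.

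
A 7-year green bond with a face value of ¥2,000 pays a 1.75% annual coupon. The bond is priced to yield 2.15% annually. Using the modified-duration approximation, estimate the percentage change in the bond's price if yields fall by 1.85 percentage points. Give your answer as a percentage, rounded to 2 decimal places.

Periodic yield y = 0.0215. Modified duration first:
  t   CF        PV=CF/(1+0.0215)^t    t·PV
  1        35.00        34.2633        34.2633
  2        35.00        33.5422        67.0844
  3        35.00        32.8362        98.5086
  4        35.00        32.1451       128.5803
  5        35.00        31.4685       157.3426
  6        35.00        30.8062       184.8371
  7     2,035.00     1,753.4598    12,274.2187
  Σ                  1,948.5213    12,944.8350
P = 1,948.5213; D_Mac = 6.64341 yrs; D_mod = 6.64341/(1+0.0215) = 6.50359 yrs.
ΔP/P ≈ -D_mod · Δy = -6.50359 × (-0.0185) = +0.120316 = +12.0316%.

+12.03%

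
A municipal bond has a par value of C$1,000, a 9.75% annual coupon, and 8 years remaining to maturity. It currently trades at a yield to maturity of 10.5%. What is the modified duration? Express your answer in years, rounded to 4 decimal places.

Periodic yield y = 0.105. First find Macaulay duration:
  t   CF        PV=CF/(1+0.105)^t    t·PV
  1        97.50        88.2353        88.2353
  2        97.50        79.8509       159.7019
  3        97.50        72.2633       216.7899
  4        97.50        65.3967       261.5866
  5        97.50        59.1825       295.9124
  6        97.50        53.5588       321.3529
  7        97.50        48.4695       339.2866
  8     1,097.50       493.7491     3,949.9927
  Σ                    960.7061     5,632.8583
P = 960.7061; Macaulay duration = 5,632.8583 / 960.7061 = 5.86325 years.
Modified duration = D_Mac / (1 + y) = 5.86325 / 1.105 = 5.30611 years.

5.3061 years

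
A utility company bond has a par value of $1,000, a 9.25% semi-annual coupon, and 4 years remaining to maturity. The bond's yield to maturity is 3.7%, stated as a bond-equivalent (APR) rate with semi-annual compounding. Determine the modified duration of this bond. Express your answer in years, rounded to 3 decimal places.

Periodic yield y = 0.0185. First find Macaulay duration:
  t   CF        PV=CF/(1+0.0185)^t    t·PV
  1        46.25        45.4099        45.4099
  2        46.25        44.5851        89.1702
  3        46.25        43.7753       131.3258
  4        46.25        42.9801       171.9205
  5        46.25        42.1994       210.9971
  6        46.25        41.4329       248.5975
  7        46.25        40.6803       284.7623
  8     1,046.25       903.5396     7,228.3170
  Σ                  1,204.6027     8,410.5003
P = 1,204.6027; Macaulay duration = 8,410.5003 / 1,204.6027 = 6.98197 half-year periods = 3.49099 years.
Modified duration = D_Mac / (1 + y) = 3.49099 / 1.0185 = 3.42758 years.

3.428 years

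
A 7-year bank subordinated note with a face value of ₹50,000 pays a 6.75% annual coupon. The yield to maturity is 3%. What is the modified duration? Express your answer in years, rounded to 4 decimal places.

5.7641 years

Periodic yield y = 0.03. First find Macaulay duration:
  t   CF        PV=CF/(1+0.03)^t    t·PV
  1     3,375.00     3,276.6990     3,276.6990
  2     3,375.00     3,181.2612     6,362.5224
  3     3,375.00     3,088.6031     9,265.8093
  4     3,375.00     2,998.6438    11,994.5751
  5     3,375.00     2,911.3046    14,556.5232
  6     3,375.00     2,826.5094    16,959.0562
  7    53,375.00    43,398.7594   303,791.3159
  Σ                 61,681.7805   366,206.5012
P = 61,681.7805; Macaulay duration = 366,206.5012 / 61,681.7805 = 5.93703 years.
Modified duration = D_Mac / (1 + y) = 5.93703 / 1.03 = 5.76411 years.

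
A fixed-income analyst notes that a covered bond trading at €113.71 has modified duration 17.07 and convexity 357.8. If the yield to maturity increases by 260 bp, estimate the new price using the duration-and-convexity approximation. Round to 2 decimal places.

€76.99

Duration effect: -D_mod·Δy = -17.07 × (+0.026) = -0.443820
Convexity effect: ½·C·(Δy)² = 0.5 × 357.8 × (0.026)² = +0.1209364
ΔP/P ≈ -0.443820 + 0.1209364 = -0.3228836
New price ≈ 113.71 × (1 - 0.3228836) = 76.994905844.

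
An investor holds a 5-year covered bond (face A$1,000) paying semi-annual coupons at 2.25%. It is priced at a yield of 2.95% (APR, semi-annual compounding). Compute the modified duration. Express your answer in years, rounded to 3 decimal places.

4.683 years

Periodic yield y = 0.01475. First find Macaulay duration:
  t   CF        PV=CF/(1+0.01475)^t    t·PV
  1        11.25        11.0865        11.0865
  2        11.25        10.9253        21.8507
  3        11.25        10.7665        32.2996
  4        11.25        10.6100        42.4401
  5        11.25        10.4558        52.2790
  6        11.25        10.3038        61.8229
  7        11.25        10.1540        71.0783
  8        11.25        10.0065        80.0516
  9        11.25         9.8610        88.7490
  10    1,011.25       873.5101     8,735.1011
  Σ                    967.6796     9,196.7587
P = 967.6796; Macaulay duration = 9,196.7587 / 967.6796 = 9.50393 half-year periods = 4.75196 years.
Modified duration = D_Mac / (1 + y) = 4.75196 / 1.01475 = 4.68289 years.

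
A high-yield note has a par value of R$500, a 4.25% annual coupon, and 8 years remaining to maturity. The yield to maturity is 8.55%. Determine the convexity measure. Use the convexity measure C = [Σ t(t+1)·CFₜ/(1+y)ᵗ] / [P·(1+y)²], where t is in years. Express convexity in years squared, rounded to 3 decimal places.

With y = 0.0855:
  t   CF        PV=CF/(1+0.0855)^t    t·PV        t(t+1)·PV
  1        21.25        19.5762        19.5762          39.1525
  2        21.25        18.0343        36.0686         108.2058
  3        21.25        16.6138        49.8415         199.3658
  4        21.25        15.3052        61.2209         306.1044
  5        21.25        14.0997        70.4985         422.9909
  6        21.25        12.9891        77.9348         545.5433
  7        21.25        11.9660        83.7622         670.0978
  8       521.25       270.4005     2,163.2038      19,468.8340
  Σ                    378.9849     2,562.1064      21,760.2945
P = 378.9849.
Convexity = Σ t(t+1)·PV / [P·(1+y)²] = 21,760.2945 / (378.9849 × 1.178310) = 48.72852.

48.729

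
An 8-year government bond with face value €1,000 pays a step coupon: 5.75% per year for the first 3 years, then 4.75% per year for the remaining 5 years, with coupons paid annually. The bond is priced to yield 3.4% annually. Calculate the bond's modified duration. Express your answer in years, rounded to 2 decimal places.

Periodic yield y = 0.034. First find Macaulay duration:
  t   CF        PV=CF/(1+0.034)^t    t·PV
  1        57.50        55.6093        55.6093
  2        57.50        53.7807       107.5615
  3        57.50        52.0123       156.0370
  4        47.50        41.5539       166.2155
  5        47.50        40.1875       200.9375
  6        47.50        38.8660       233.1963
  7        47.50        37.5881       263.1164
  8     1,047.50       801.6591     6,413.2727
  Σ                  1,121.2569     7,595.9460
P = 1,121.2569; Macaulay duration = 7,595.9460 / 1,121.2569 = 6.77449 years.
Modified duration = D_Mac / (1 + y) = 6.77449 / 1.034 = 6.55173 years.

6.55 years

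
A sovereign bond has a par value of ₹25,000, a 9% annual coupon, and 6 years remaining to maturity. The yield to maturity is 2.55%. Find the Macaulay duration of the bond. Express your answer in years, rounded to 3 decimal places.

Periodic yield y = 0.0255. Discount each cash flow and weight by its year:
  t   CF        PV=CF/(1+0.0255)^t    t·PV
  1     2,250.00     2,194.0517     2,194.0517
  2     2,250.00     2,139.4946     4,278.9891
  3     2,250.00     2,086.2941     6,258.8822
  4     2,250.00     2,034.4165     8,137.6658
  5     2,250.00     1,983.8288     9,919.1441
  6    27,250.00    23,428.9334   140,573.6006
  Σ                 33,867.0190   171,362.3335
Price P = Σ PV = 33,867.0190.
Macaulay duration = Σ(t·PV) / P = 171,362.3335 / 33,867.0190 = 5.05986 years.

5.060 years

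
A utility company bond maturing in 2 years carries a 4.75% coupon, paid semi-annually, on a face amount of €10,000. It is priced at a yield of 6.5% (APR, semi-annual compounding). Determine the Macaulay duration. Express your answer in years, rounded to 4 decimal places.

Periodic yield y = 0.0325. Discount each cash flow and weight by its period:
  t   CF        PV=CF/(1+0.0325)^t    t·PV
  1       237.50       230.0242       230.0242
  2       237.50       222.7837       445.5675
  3       237.50       215.7712       647.3135
  4    10,237.50     9,008.1098    36,032.4394
  Σ                  9,676.6890    37,355.3446
Price P = Σ PV = 9,676.6890.
Macaulay duration = Σ(t·PV) / P = 37,355.3446 / 9,676.6890 = 3.86034 half-year periods.
In years: 3.86034 / 2 = 1.93017 years.

1.9302 years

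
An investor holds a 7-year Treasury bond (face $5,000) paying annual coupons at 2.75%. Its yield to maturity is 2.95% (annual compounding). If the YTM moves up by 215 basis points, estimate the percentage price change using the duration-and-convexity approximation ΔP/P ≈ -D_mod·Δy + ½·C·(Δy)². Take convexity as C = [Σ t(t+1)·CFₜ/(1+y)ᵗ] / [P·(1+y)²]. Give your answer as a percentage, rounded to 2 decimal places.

-12.39%

With y = 0.0295:
  t   CF        PV=CF/(1+0.0295)^t    t·PV        t(t+1)·PV
  1       137.50       133.5600       133.5600         267.1200
  2       137.50       129.7329       259.4657         778.3972
  3       137.50       126.0154       378.0462       1,512.1849
  4       137.50       122.4045       489.6179       2,448.0895
  5       137.50       118.8970       594.4851       3,566.9104
  6       137.50       115.4901       692.9403       4,850.5824
  7     5,137.50     4,191.4798    29,340.3586     234,722.8692
  Σ                  4,937.5796    31,888.4739     248,146.1534
P = 4,937.5796; D_Mac = 6.45832 yrs; D_mod = 6.27326 yrs; C = 47.41773.
Duration effect: -6.27326 × (+0.0215) = -0.134875
Convexity effect: 0.5 × 47.41773 × (0.0215)² = +0.0109594
ΔP/P ≈ -0.134875 + 0.0109594 = -0.123916 = -12.3916%.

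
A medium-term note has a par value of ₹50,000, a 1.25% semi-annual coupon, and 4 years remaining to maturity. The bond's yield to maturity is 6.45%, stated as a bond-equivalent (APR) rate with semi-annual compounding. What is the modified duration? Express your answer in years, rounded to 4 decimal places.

Periodic yield y = 0.03225. First find Macaulay duration:
  t   CF        PV=CF/(1+0.03225)^t    t·PV
  1       312.50       302.7367       302.7367
  2       312.50       293.2785       586.5570
  3       312.50       284.1158       852.3473
  4       312.50       275.2393     1,100.9572
  5       312.50       266.6402     1,333.2008
  6       312.50       258.3097     1,549.8580
  7       312.50       250.2395     1,751.6762
  8    50,312.50    39,029.8395   312,238.7160
  Σ                 40,960.3991   319,716.0493
P = 40,960.3991; Macaulay duration = 319,716.0493 / 40,960.3991 = 7.80549 half-year periods = 3.90275 years.
Modified duration = D_Mac / (1 + y) = 3.90275 / 1.03225 = 3.78081 years.

3.7808 years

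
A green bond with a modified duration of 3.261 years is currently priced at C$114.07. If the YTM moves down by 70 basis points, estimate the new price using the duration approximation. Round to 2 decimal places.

Duration approximation: ΔP/P ≈ -D_mod · Δy = -3.261 × (-0.007) = +0.022827.
New price ≈ 114.07 × (1 + 0.022827) = 116.67387589.

C$116.67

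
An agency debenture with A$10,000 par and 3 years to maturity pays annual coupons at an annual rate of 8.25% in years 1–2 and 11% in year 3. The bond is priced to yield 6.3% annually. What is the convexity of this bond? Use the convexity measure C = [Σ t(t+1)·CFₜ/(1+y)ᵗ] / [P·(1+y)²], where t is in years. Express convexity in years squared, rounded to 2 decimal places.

9.62

With y = 0.063:
  t   CF        PV=CF/(1+0.063)^t    t·PV        t(t+1)·PV
  1       825.00       776.1054       776.1054       1,552.2107
  2       825.00       730.1085     1,460.2171       4,380.6512
  3    11,100.00     9,241.0897    27,723.2691     110,893.0762
  Σ                 10,747.3036    29,959.5915     116,825.9381
P = 10,747.3036.
Convexity = Σ t(t+1)·PV / [P·(1+y)²] = 116,825.9381 / (10,747.3036 × 1.129969) = 9.61996.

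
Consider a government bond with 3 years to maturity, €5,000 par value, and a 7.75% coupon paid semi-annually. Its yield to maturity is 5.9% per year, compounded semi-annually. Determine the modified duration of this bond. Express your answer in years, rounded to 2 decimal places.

Periodic yield y = 0.0295. First find Macaulay duration:
  t   CF        PV=CF/(1+0.0295)^t    t·PV
  1       193.75       188.1982       188.1982
  2       193.75       182.8054       365.6108
  3       193.75       177.5672       532.7015
  4       193.75       172.4790       689.9161
  5       193.75       167.5367       837.6835
  6     5,193.75     4,362.3744    26,174.2464
  Σ                  5,250.9608    28,788.3564
P = 5,250.9608; Macaulay duration = 28,788.3564 / 5,250.9608 = 5.48249 half-year periods = 2.74125 years.
Modified duration = D_Mac / (1 + y) = 2.74125 / 1.0295 = 2.66270 years.

2.66 years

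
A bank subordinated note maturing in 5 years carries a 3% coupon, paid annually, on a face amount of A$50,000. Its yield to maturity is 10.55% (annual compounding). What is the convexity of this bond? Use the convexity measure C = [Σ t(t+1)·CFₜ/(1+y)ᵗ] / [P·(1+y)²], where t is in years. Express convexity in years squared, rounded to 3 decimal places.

With y = 0.1055:
  t   CF        PV=CF/(1+0.1055)^t    t·PV        t(t+1)·PV
  1     1,500.00     1,356.8521     1,356.8521       2,713.7042
  2     1,500.00     1,227.3651     2,454.7302       7,364.1905
  3     1,500.00     1,110.2353     3,330.7058      13,322.8232
  4     1,500.00     1,004.2834     4,017.1335      20,085.6674
  5    51,500.00    31,189.8650   155,949.3248     935,695.9489
  Σ                 35,888.6008   167,108.7464     979,182.3342
P = 35,888.6008.
Convexity = Σ t(t+1)·PV / [P·(1+y)²] = 979,182.3342 / (35,888.6008 × 1.222130) = 22.32490.

22.325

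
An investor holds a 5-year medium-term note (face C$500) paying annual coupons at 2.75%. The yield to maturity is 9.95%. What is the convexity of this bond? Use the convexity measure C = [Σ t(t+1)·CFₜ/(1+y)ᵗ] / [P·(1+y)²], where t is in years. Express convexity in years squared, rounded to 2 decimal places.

22.76

With y = 0.0995:
  t   CF        PV=CF/(1+0.0995)^t    t·PV        t(t+1)·PV
  1        13.75        12.5057        12.5057          25.0114
  2        13.75        11.3740        22.7479          68.2438
  3        13.75        10.3447        31.0340         124.1361
  4        13.75         9.4085        37.6341         188.1706
  5       513.75       319.7243     1,598.6216       9,591.7295
  Σ                    363.3572     1,702.5434       9,997.2914
P = 363.3572.
Convexity = Σ t(t+1)·PV / [P·(1+y)²] = 9,997.2914 / (363.3572 × 1.208900) = 22.75926.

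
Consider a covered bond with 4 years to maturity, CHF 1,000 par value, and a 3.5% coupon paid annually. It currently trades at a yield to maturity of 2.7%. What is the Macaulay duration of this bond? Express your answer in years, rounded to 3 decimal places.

3.805 years

Periodic yield y = 0.027. Discount each cash flow and weight by its year:
  t   CF        PV=CF/(1+0.027)^t    t·PV
  1        35.00        34.0798        34.0798
  2        35.00        33.1839        66.3678
  3        35.00        32.3115        96.9344
  4     1,035.00       930.3762     3,721.5047
  Σ                  1,029.9514     3,918.8867
Price P = Σ PV = 1,029.9514.
Macaulay duration = Σ(t·PV) / P = 3,918.8867 / 1,029.9514 = 3.80492 years.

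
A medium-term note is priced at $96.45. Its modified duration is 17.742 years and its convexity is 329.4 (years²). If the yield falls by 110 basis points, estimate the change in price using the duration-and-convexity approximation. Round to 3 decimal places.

+$20.745

Duration effect: -D_mod·Δy = -17.742 × (-0.011) = +0.195162
Convexity effect: ½·C·(Δy)² = 0.5 × 329.4 × (-0.011)² = +0.0199287
ΔP/P ≈ +0.195162 + 0.0199287 = +0.2150907
ΔP ≈ 96.45 × (+0.2150907) = +20.745498015.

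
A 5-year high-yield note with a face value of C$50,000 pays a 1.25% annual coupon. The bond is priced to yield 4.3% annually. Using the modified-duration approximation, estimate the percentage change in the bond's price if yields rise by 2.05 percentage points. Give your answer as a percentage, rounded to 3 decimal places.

Periodic yield y = 0.043. Modified duration first:
  t   CF        PV=CF/(1+0.043)^t    t·PV
  1       625.00       599.2330       599.2330
  2       625.00       574.5283     1,149.0565
  3       625.00       550.8421     1,652.5262
  4       625.00       528.1324     2,112.5295
  5    50,625.00    41,015.0735   205,075.3675
  Σ                 43,267.8092   210,588.7126
P = 43,267.8092; D_Mac = 4.86710 yrs; D_mod = 4.86710/(1+0.043) = 4.66644 yrs.
ΔP/P ≈ -D_mod · Δy = -4.66644 × (+0.0205) = -0.095662 = -9.5662%.

-9.566%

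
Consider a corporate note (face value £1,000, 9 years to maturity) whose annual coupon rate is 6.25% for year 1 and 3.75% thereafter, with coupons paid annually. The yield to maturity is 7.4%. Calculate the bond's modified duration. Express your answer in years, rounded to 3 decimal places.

Periodic yield y = 0.074. First find Macaulay duration:
  t   CF        PV=CF/(1+0.074)^t    t·PV
  1        62.50        58.1937        58.1937
  2        37.50        32.5104        65.0209
  3        37.50        30.2704        90.8113
  4        37.50        28.1847       112.7390
  5        37.50        26.2428       131.2139
  6        37.50        24.4346       146.6077
  7        37.50        22.7510       159.2573
  8        37.50        21.1835       169.4677
  9     1,037.50       545.6945     4,911.2505
  Σ                    789.4657     5,844.5619
P = 789.4657; Macaulay duration = 5,844.5619 / 789.4657 = 7.40319 years.
Modified duration = D_Mac / (1 + y) = 7.40319 / 1.074 = 6.89310 years.

6.893 years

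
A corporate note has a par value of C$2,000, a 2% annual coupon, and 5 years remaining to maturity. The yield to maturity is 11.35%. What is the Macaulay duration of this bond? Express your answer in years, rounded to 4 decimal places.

4.7533 years

Periodic yield y = 0.1135. Discount each cash flow and weight by its year:
  t   CF        PV=CF/(1+0.1135)^t    t·PV
  1        40.00        35.9228        35.9228
  2        40.00        32.2611        64.5223
  3        40.00        28.9727        86.9182
  4        40.00        26.0195       104.0780
  5     2,040.00     1,191.7333     5,958.6663
  Σ                  1,314.9094     6,250.1075
Price P = Σ PV = 1,314.9094.
Macaulay duration = Σ(t·PV) / P = 6,250.1075 / 1,314.9094 = 4.75326 years.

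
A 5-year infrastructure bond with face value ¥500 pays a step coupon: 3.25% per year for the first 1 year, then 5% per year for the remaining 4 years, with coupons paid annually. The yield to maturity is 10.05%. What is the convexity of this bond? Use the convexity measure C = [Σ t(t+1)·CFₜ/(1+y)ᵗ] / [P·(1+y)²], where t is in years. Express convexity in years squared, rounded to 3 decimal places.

21.820

With y = 0.1005:
  t   CF        PV=CF/(1+0.1005)^t    t·PV        t(t+1)·PV
  1        16.25        14.7660        14.7660          29.5320
  2        25.00        20.6424        41.2848         123.8543
  3        25.00        18.7573        56.2718         225.0874
  4        25.00        17.0443        68.1773         340.8865
  5       525.00       325.2438     1,626.2192       9,757.3150
  Σ                    396.4538     1,806.7191      10,476.6752
P = 396.4538.
Convexity = Σ t(t+1)·PV / [P·(1+y)²] = 10,476.6752 / (396.4538 × 1.211100) = 21.81980.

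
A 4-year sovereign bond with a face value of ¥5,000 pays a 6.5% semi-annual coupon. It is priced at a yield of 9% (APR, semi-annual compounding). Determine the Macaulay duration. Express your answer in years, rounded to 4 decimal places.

Periodic yield y = 0.045. Discount each cash flow and weight by its period:
  t   CF        PV=CF/(1+0.045)^t    t·PV
  1       162.50       155.5024       155.5024
  2       162.50       148.8061       297.6122
  3       162.50       142.3982       427.1946
  4       162.50       136.2662       545.0649
  5       162.50       130.3983       651.9915
  6       162.50       124.7831       748.6983
  7       162.50       119.4096       835.8674
  8     5,162.50     3,630.1932    29,041.5457
  Σ                  4,587.7571    32,703.4770
Price P = Σ PV = 4,587.7571.
Macaulay duration = Σ(t·PV) / P = 32,703.4770 / 4,587.7571 = 7.12842 half-year periods.
In years: 7.12842 / 2 = 3.56421 years.

3.5642 years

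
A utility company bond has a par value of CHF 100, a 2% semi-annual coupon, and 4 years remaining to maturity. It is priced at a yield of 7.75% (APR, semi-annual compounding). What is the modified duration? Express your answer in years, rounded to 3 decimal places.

Periodic yield y = 0.03875. First find Macaulay duration:
  t   CF        PV=CF/(1+0.03875)^t    t·PV
  1         1.00         0.9627         0.9627
  2         1.00         0.9268         1.8536
  3         1.00         0.8922         2.6766
  4         1.00         0.8589         3.4357
  5         1.00         0.8269         4.1344
  6         1.00         0.7960         4.7762
  7         1.00         0.7663         5.3644
  8       101.00        74.5132       596.1054
  Σ                     80.5431       619.3091
P = 80.5431; Macaulay duration = 619.3091 / 80.5431 = 7.68917 half-year periods = 3.84458 years.
Modified duration = D_Mac / (1 + y) = 3.84458 / 1.03875 = 3.70116 years.

3.701 years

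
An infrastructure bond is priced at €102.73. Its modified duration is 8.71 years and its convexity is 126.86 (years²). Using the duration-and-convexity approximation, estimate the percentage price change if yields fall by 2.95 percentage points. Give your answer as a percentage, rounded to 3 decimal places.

+31.214%

Duration effect: -D_mod·Δy = -8.71 × (-0.0295) = +0.256945
Convexity effect: ½·C·(Δy)² = 0.5 × 126.86 × (-0.0295)² = +0.0551999575
ΔP/P ≈ +0.256945 + 0.0551999575 = +0.3121449575
= +31.21449575%.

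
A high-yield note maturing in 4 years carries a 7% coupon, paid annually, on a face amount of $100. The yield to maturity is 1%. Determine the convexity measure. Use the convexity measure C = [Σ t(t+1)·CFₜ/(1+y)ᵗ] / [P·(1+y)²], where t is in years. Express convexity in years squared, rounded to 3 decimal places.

With y = 0.01:
  t   CF        PV=CF/(1+0.01)^t    t·PV        t(t+1)·PV
  1         7.00         6.9307         6.9307          13.8614
  2         7.00         6.8621        13.7241          41.1724
  3         7.00         6.7941        20.3824          81.5296
  4       107.00       102.8249       411.2996       2,056.4979
  Σ                    123.4118       452.3368       2,193.0613
P = 123.4118.
Convexity = Σ t(t+1)·PV / [P·(1+y)²] = 2,193.0613 / (123.4118 × 1.020100) = 17.42013.

17.420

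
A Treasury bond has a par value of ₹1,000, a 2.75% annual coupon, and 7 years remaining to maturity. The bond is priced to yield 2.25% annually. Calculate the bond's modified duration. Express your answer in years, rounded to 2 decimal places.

Periodic yield y = 0.0225. First find Macaulay duration:
  t   CF        PV=CF/(1+0.0225)^t    t·PV
  1        27.50        26.8949        26.8949
  2        27.50        26.3030        52.6061
  3        27.50        25.7243        77.1728
  4        27.50        25.1582       100.6328
  5        27.50        24.6046       123.0229
  6        27.50        24.0632       144.3790
  7     1,027.50       879.3031     6,155.1218
  Σ                  1,032.0512     6,679.8303
P = 1,032.0512; Macaulay duration = 6,679.8303 / 1,032.0512 = 6.47238 years.
Modified duration = D_Mac / (1 + y) = 6.47238 / 1.0225 = 6.32996 years.

6.33 years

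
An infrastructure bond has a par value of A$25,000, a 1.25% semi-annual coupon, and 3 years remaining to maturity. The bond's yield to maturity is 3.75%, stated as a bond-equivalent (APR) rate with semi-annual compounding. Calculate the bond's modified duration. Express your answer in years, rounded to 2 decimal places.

2.90 years

Periodic yield y = 0.01875. First find Macaulay duration:
  t   CF        PV=CF/(1+0.01875)^t    t·PV
  1       156.25       153.3742       153.3742
  2       156.25       150.5514       301.1028
  3       156.25       147.7805       443.3415
  4       156.25       145.0606       580.2425
  5       156.25       142.3908       711.9540
  6    25,156.25    22,502.9871   135,017.9227
  Σ                 23,242.1447   137,207.9377
P = 23,242.1447; Macaulay duration = 137,207.9377 / 23,242.1447 = 5.90341 half-year periods = 2.95171 years.
Modified duration = D_Mac / (1 + y) = 2.95171 / 1.01875 = 2.89738 years.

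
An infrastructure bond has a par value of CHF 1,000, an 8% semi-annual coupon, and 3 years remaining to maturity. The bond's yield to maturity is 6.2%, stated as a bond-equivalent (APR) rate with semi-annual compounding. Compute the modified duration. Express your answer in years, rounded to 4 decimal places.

2.6512 years

Periodic yield y = 0.031. First find Macaulay duration:
  t   CF        PV=CF/(1+0.031)^t    t·PV
  1        40.00        38.7973        38.7973
  2        40.00        37.6307        75.2615
  3        40.00        36.4993       109.4978
  4        40.00        35.4018       141.6072
  5        40.00        34.3373       171.6867
  6     1,040.00       865.9271     5,195.5628
  Σ                  1,048.5935     5,732.4132
P = 1,048.5935; Macaulay duration = 5,732.4132 / 1,048.5935 = 5.46676 half-year periods = 2.73338 years.
Modified duration = D_Mac / (1 + y) = 2.73338 / 1.031 = 2.65119 years.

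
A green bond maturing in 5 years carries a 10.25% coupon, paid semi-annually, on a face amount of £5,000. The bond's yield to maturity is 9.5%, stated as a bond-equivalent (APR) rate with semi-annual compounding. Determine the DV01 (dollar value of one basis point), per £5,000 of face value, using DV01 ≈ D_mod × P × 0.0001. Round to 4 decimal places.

£1.9899

Periodic yield y = 0.0475.
  t   CF        PV=CF/(1+0.0475)^t    t·PV
  1       256.25       244.6301       244.6301
  2       256.25       233.5371       467.0741
  3       256.25       222.9471       668.8412
  4       256.25       212.8373       851.3492
  5       256.25       203.1860     1,015.9298
  6       256.25       193.9723     1,163.8337
  7       256.25       185.1764     1,296.2348
  8       256.25       176.7794     1,414.2351
  9       256.25       168.7631     1,518.8682
  10    5,256.25     3,304.7278    33,047.2782
  Σ                  5,146.5565    41,688.2746
P = 5,146.5565; D_Mac = 8.10023 half-year periods = 4.05011 yrs; D_mod = 3.86646 yrs.
DV01 ≈ 3.86646 × 5,146.5565 × 0.0001 = 1.989894.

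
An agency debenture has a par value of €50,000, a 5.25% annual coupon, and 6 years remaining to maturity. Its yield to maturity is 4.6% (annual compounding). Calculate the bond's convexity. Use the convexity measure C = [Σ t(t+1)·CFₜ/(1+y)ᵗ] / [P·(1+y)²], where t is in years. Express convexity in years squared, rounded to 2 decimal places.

32.57

With y = 0.046:
  t   CF        PV=CF/(1+0.046)^t    t·PV        t(t+1)·PV
  1     2,625.00     2,509.5602     2,509.5602       5,019.1205
  2     2,625.00     2,399.1972     4,798.3943      14,395.1830
  3     2,625.00     2,293.6875     6,881.0626      27,524.2504
  4     2,625.00     2,192.8179     8,771.2716      43,856.3582
  5     2,625.00     2,096.3842    10,481.9212      62,891.5270
  6    52,625.00    40,179.2663   241,075.5976   1,687,529.1833
  Σ                 51,670.9133   274,517.8076   1,841,215.6224
P = 51,670.9133.
Convexity = Σ t(t+1)·PV / [P·(1+y)²] = 1,841,215.6224 / (51,670.9133 × 1.094116) = 32.56830.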